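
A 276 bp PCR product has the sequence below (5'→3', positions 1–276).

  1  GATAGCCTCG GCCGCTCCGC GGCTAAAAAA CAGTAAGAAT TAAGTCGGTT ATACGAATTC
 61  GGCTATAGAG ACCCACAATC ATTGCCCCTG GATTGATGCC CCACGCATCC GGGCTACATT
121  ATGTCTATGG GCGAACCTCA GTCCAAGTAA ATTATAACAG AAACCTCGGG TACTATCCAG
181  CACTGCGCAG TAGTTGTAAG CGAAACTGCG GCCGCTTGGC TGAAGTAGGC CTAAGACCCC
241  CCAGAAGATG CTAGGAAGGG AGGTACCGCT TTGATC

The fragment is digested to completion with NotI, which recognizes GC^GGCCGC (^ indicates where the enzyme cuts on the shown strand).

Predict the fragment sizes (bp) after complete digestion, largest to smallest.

The NotI site (GCGGCCGC) starts at position 208.
NotI cuts after base 2 of each site, so after position 209.
Linear molecule, 1 cut → 2 fragments:
  1–209 → 209 bp
  210–276 → 67 bp
Sorted largest to smallest: 209, 67 bp.

209, 67 bp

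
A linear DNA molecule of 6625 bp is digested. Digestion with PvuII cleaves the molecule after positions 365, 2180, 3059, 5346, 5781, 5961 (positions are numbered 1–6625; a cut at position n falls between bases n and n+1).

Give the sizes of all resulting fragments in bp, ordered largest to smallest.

Linear molecule, 6 cuts → 7 fragments:
  365 − 0 = 365 bp
  2180 − 365 = 1815 bp
  3059 − 2180 = 879 bp
  5346 − 3059 = 2287 bp
  5781 − 5346 = 435 bp
  5961 − 5781 = 180 bp
  6625 − 5961 = 664 bp
Sorted largest to smallest: 2287, 1815, 879, 664, 435, 365, 180 bp.

2287, 1815, 879, 664, 435, 365, 180 bp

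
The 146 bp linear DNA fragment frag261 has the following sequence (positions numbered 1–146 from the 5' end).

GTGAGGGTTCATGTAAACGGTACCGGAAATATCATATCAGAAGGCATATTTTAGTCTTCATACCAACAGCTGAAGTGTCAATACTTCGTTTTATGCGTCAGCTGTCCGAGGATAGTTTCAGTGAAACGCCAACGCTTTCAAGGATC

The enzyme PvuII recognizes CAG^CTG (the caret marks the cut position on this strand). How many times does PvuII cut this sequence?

2

CAGCTG occurs starting at positions 67, 99.
PvuII cuts at 2 sites.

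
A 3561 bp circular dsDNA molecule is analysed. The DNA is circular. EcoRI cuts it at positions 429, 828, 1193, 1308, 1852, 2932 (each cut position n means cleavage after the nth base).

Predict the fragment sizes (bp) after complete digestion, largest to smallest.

1080, 1058, 544, 399, 365, 115 bp

Circular molecule, 6 cuts → 6 fragments:
  828 − 429 = 399 bp
  1193 − 828 = 365 bp
  1308 − 1193 = 115 bp
  1852 − 1308 = 544 bp
  2932 − 1852 = 1080 bp
  wrap: 3561 − 2932 + 429 = 1058 bp
Sorted largest to smallest: 1080, 1058, 544, 399, 365, 115 bp.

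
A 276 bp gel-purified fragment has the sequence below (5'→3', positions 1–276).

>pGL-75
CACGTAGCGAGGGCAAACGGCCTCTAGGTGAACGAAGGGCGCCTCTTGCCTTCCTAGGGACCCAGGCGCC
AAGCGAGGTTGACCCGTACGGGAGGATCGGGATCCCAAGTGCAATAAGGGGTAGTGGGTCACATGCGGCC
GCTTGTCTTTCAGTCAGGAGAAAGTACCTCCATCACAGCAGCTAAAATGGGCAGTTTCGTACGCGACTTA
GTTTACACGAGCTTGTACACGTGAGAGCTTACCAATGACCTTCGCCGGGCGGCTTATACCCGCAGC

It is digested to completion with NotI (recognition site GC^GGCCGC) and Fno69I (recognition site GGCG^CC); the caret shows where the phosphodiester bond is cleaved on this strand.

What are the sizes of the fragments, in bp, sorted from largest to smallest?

140, 68, 41, 27 bp

The NotI site (GCGGCCGC) starts at position 135.
NotI cuts after base 2 of each site, so after position 136.
Fno69I sites (GGCGCC) start at positions 38, 65.
Fno69I cuts after base 4 of each site, so after positions 41, 68.
Combined cut positions: 41, 68, 136.
Linear molecule, 3 cuts → 4 fragments:
  1–41 → 41 bp
  42–68 → 27 bp
  69–136 → 68 bp
  137–276 → 140 bp
Sorted largest to smallest: 140, 68, 41, 27 bp.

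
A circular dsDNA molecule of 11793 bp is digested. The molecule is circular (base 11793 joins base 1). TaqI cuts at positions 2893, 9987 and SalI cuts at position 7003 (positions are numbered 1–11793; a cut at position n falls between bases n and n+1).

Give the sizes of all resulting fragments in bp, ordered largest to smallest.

4699, 4110, 2984 bp

Combined cut positions (sorted): 2893, 7003, 9987.
Circular molecule, 3 cuts → 3 fragments:
  7003 − 2893 = 4110 bp
  9987 − 7003 = 2984 bp
  wrap: 11793 − 9987 + 2893 = 4699 bp
Sorted largest to smallest: 4699, 4110, 2984 bp.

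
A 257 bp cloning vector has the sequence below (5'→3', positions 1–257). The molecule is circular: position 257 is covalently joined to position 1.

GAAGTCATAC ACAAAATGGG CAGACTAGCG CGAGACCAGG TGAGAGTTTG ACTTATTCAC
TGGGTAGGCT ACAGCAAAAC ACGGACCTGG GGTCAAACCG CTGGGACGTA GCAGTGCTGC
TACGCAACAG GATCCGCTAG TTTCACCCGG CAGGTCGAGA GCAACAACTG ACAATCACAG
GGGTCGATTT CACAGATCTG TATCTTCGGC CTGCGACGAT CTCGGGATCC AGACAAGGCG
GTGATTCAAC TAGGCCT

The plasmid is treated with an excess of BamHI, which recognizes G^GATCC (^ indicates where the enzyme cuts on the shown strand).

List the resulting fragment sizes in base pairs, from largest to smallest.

162, 95 bp

BamHI sites (GGATCC) start at positions 130, 225.
BamHI cuts after the first base of each site, so after positions 130, 225.
Circular molecule, 2 cuts → 2 fragments:
  131–225 → 95 bp
  226–257 then 1–130 → 32 + 130 = 162 bp
Sorted largest to smallest: 162, 95 bp.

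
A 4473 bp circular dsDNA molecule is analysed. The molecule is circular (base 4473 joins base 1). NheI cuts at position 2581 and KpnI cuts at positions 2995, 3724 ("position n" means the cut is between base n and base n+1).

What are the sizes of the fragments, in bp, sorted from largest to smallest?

3330, 729, 414 bp

Combined cut positions (sorted): 2581, 2995, 3724.
Circular molecule, 3 cuts → 3 fragments:
  2995 − 2581 = 414 bp
  3724 − 2995 = 729 bp
  wrap: 4473 − 3724 + 2581 = 3330 bp
Sorted largest to smallest: 3330, 729, 414 bp.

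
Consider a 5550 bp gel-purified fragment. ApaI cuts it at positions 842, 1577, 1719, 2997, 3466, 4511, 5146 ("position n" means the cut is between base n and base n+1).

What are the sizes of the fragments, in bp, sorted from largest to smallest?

Linear molecule, 7 cuts → 8 fragments:
  842 − 0 = 842 bp
  1577 − 842 = 735 bp
  1719 − 1577 = 142 bp
  2997 − 1719 = 1278 bp
  3466 − 2997 = 469 bp
  4511 − 3466 = 1045 bp
  5146 − 4511 = 635 bp
  5550 − 5146 = 404 bp
Sorted largest to smallest: 1278, 1045, 842, 735, 635, 469, 404, 142 bp.

1278, 1045, 842, 735, 635, 469, 404, 142 bp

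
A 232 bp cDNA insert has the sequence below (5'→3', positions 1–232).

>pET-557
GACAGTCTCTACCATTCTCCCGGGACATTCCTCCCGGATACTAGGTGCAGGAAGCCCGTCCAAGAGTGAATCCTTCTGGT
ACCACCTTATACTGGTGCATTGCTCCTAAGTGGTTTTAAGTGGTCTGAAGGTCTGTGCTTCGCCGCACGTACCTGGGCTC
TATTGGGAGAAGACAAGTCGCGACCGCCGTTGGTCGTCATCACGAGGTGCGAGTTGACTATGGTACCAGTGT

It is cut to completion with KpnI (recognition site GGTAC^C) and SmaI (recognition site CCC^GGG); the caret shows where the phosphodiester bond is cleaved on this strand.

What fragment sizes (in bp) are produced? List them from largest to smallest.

144, 61, 21, 6 bp

KpnI sites (GGTACC) start at positions 78, 222.
KpnI cuts after base 5 of each site (before the last base), so after positions 82, 226.
The SmaI site (CCCGGG) starts at position 19.
SmaI cuts after base 3 of each site, so after position 21.
Combined cut positions: 21, 82, 226.
Linear molecule, 3 cuts → 4 fragments:
  1–21 → 21 bp
  22–82 → 61 bp
  83–226 → 144 bp
  227–232 → 6 bp
Sorted largest to smallest: 144, 61, 21, 6 bp.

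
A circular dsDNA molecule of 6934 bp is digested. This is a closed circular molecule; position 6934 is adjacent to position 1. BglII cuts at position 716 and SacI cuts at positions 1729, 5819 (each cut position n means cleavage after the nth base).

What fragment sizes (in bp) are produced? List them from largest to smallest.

Combined cut positions (sorted): 716, 1729, 5819.
Circular molecule, 3 cuts → 3 fragments:
  1729 − 716 = 1013 bp
  5819 − 1729 = 4090 bp
  wrap: 6934 − 5819 + 716 = 1831 bp
Sorted largest to smallest: 4090, 1831, 1013 bp.

4090, 1831, 1013 bp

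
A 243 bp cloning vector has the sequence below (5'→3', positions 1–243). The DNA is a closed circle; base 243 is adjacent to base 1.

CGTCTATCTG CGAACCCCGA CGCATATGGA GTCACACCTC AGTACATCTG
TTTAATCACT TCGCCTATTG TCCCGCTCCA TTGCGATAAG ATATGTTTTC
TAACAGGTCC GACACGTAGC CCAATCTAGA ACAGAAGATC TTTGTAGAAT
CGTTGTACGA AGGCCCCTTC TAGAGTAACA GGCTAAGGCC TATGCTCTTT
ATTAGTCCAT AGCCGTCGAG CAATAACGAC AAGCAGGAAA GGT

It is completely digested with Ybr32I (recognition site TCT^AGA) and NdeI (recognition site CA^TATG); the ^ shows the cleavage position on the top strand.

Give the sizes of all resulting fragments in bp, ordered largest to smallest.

Ybr32I sites (TCTAGA) start at positions 125, 169.
Ybr32I cuts after base 3 of each site, so after positions 127, 171.
The NdeI site (CATATG) starts at position 23.
NdeI cuts after base 2 of each site, so after position 24.
Combined cut positions: 24, 127, 171.
Circular molecule, 3 cuts → 3 fragments:
  25–127 → 103 bp
  128–171 → 44 bp
  172–243 then 1–24 → 72 + 24 = 96 bp
Sorted largest to smallest: 103, 96, 44 bp.

103, 96, 44 bp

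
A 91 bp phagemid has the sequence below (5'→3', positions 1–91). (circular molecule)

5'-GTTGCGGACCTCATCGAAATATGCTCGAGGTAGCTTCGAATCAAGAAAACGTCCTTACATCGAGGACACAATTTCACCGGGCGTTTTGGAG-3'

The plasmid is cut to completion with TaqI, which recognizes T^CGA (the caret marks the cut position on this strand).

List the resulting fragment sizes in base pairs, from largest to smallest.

45, 24, 11, 11 bp

TaqI sites (TCGA) start at positions 14, 25, 36, 60.
TaqI cuts after the first base of each site, so after positions 14, 25, 36, 60.
Circular molecule, 4 cuts → 4 fragments:
  15–25 → 11 bp
  26–36 → 11 bp
  37–60 → 24 bp
  61–91 then 1–14 → 31 + 14 = 45 bp
Sorted largest to smallest: 45, 24, 11, 11 bp.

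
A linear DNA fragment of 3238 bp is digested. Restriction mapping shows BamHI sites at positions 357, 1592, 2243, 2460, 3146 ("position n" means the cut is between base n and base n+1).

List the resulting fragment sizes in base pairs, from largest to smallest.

Linear molecule, 5 cuts → 6 fragments:
  357 − 0 = 357 bp
  1592 − 357 = 1235 bp
  2243 − 1592 = 651 bp
  2460 − 2243 = 217 bp
  3146 − 2460 = 686 bp
  3238 − 3146 = 92 bp
Sorted largest to smallest: 1235, 686, 651, 357, 217, 92 bp.

1235, 686, 651, 357, 217, 92 bp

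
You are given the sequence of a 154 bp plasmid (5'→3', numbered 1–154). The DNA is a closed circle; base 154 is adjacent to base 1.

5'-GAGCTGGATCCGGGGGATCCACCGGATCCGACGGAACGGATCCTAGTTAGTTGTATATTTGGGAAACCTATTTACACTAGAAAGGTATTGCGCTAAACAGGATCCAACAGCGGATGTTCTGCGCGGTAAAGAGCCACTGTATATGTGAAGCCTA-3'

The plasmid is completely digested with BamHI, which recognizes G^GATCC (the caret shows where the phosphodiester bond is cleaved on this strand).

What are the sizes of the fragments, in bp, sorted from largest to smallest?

BamHI sites (GGATCC) start at positions 6, 15, 24, 38, 100.
BamHI cuts after the first base of each site, so after positions 6, 15, 24, 38, 100.
Circular molecule, 5 cuts → 5 fragments:
  7–15 → 9 bp
  16–24 → 9 bp
  25–38 → 14 bp
  39–100 → 62 bp
  101–154 then 1–6 → 54 + 6 = 60 bp
Sorted largest to smallest: 62, 60, 14, 9, 9 bp.

62, 60, 14, 9, 9 bp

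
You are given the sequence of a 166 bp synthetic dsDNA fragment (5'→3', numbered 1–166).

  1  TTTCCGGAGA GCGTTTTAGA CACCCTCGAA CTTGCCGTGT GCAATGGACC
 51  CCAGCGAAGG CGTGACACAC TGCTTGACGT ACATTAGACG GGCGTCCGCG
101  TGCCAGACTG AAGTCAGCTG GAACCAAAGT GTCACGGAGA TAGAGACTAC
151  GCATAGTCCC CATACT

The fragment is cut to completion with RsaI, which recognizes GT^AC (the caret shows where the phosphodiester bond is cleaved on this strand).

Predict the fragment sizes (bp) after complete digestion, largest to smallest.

86, 80 bp

The RsaI site (GTAC) starts at position 79.
RsaI cuts after base 2 of each site, so after position 80.
Linear molecule, 1 cut → 2 fragments:
  1–80 → 80 bp
  81–166 → 86 bp
Sorted largest to smallest: 86, 80 bp.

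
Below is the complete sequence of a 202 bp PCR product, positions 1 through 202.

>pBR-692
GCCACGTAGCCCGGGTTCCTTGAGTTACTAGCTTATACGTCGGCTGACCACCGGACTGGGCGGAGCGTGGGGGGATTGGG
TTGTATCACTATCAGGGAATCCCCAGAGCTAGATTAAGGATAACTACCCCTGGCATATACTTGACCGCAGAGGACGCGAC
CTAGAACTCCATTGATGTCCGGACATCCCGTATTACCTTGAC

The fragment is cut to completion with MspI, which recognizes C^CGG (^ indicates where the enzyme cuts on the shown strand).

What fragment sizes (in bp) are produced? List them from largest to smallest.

MspI sites (CCGG) start at positions 11, 51, 179.
MspI cuts after the first base of each site, so after positions 11, 51, 179.
Linear molecule, 3 cuts → 4 fragments:
  1–11 → 11 bp
  12–51 → 40 bp
  52–179 → 128 bp
  180–202 → 23 bp
Sorted largest to smallest: 128, 40, 23, 11 bp.

128, 40, 23, 11 bp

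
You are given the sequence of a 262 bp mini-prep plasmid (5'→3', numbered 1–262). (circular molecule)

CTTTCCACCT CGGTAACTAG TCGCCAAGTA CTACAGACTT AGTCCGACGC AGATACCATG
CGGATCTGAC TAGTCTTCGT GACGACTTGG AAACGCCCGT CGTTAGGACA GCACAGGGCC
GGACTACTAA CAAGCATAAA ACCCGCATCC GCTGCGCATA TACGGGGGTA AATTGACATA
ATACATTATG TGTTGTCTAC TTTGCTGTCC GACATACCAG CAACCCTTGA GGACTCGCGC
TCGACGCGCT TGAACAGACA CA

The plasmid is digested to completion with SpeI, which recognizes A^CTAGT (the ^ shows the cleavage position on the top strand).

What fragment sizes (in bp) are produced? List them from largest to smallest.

209, 53 bp

SpeI sites (ACTAGT) start at positions 16, 69.
SpeI cuts after the first base of each site, so after positions 16, 69.
Circular molecule, 2 cuts → 2 fragments:
  17–69 → 53 bp
  70–262 then 1–16 → 193 + 16 = 209 bp
Sorted largest to smallest: 209, 53 bp.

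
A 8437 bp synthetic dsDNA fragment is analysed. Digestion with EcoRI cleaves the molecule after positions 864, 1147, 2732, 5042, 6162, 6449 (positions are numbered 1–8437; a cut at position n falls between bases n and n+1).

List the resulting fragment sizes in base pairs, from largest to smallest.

2310, 1988, 1585, 1120, 864, 287, 283 bp

Linear molecule, 6 cuts → 7 fragments:
  864 − 0 = 864 bp
  1147 − 864 = 283 bp
  2732 − 1147 = 1585 bp
  5042 − 2732 = 2310 bp
  6162 − 5042 = 1120 bp
  6449 − 6162 = 287 bp
  8437 − 6449 = 1988 bp
Sorted largest to smallest: 2310, 1988, 1585, 1120, 864, 287, 283 bp.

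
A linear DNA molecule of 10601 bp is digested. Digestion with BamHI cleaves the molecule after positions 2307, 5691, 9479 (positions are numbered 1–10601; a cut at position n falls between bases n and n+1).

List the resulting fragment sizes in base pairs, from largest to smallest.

3788, 3384, 2307, 1122 bp

Linear molecule, 3 cuts → 4 fragments:
  2307 − 0 = 2307 bp
  5691 − 2307 = 3384 bp
  9479 − 5691 = 3788 bp
  10601 − 9479 = 1122 bp
Sorted largest to smallest: 3788, 3384, 2307, 1122 bp.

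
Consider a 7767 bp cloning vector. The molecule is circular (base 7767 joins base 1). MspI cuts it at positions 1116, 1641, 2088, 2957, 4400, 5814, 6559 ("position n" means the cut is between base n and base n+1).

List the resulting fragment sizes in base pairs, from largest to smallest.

2324, 1443, 1414, 869, 745, 525, 447 bp

Circular molecule, 7 cuts → 7 fragments:
  1641 − 1116 = 525 bp
  2088 − 1641 = 447 bp
  2957 − 2088 = 869 bp
  4400 − 2957 = 1443 bp
  5814 − 4400 = 1414 bp
  6559 − 5814 = 745 bp
  wrap: 7767 − 6559 + 1116 = 2324 bp
Sorted largest to smallest: 2324, 1443, 1414, 869, 745, 525, 447 bp.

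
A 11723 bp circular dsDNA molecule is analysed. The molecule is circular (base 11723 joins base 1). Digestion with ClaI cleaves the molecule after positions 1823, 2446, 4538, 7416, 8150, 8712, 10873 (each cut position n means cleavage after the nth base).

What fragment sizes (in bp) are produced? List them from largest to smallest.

Circular molecule, 7 cuts → 7 fragments:
  2446 − 1823 = 623 bp
  4538 − 2446 = 2092 bp
  7416 − 4538 = 2878 bp
  8150 − 7416 = 734 bp
  8712 − 8150 = 562 bp
  10873 − 8712 = 2161 bp
  wrap: 11723 − 10873 + 1823 = 2673 bp
Sorted largest to smallest: 2878, 2673, 2161, 2092, 734, 623, 562 bp.

2878, 2673, 2161, 2092, 734, 623, 562 bp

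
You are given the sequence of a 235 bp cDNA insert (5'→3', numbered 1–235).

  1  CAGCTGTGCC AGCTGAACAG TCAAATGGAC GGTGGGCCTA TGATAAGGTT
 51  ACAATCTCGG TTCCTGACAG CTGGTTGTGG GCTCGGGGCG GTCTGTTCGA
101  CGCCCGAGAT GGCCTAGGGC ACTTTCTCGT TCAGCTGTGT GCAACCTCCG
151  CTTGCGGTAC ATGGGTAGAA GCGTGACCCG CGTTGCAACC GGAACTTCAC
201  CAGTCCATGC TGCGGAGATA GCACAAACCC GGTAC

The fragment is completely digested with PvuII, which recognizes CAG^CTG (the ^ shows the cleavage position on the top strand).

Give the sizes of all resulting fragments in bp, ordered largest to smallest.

101, 64, 58, 9, 3 bp

PvuII sites (CAGCTG) start at positions 1, 10, 68, 132.
PvuII cuts after base 3 of each site, so after positions 3, 12, 70, 134.
Linear molecule, 4 cuts → 5 fragments:
  1–3 → 3 bp
  4–12 → 9 bp
  13–70 → 58 bp
  71–134 → 64 bp
  135–235 → 101 bp
Sorted largest to smallest: 101, 64, 58, 9, 3 bp.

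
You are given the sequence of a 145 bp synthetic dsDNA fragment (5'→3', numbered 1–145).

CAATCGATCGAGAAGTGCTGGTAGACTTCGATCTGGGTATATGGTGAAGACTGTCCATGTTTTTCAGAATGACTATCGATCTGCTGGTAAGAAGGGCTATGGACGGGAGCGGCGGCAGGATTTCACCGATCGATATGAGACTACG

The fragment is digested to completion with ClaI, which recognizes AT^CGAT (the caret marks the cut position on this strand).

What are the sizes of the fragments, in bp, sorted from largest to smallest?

72, 54, 15, 4 bp

ClaI sites (ATCGAT) start at positions 3, 75, 129.
ClaI cuts after base 2 of each site, so after positions 4, 76, 130.
Linear molecule, 3 cuts → 4 fragments:
  1–4 → 4 bp
  5–76 → 72 bp
  77–130 → 54 bp
  131–145 → 15 bp
Sorted largest to smallest: 72, 54, 15, 4 bp.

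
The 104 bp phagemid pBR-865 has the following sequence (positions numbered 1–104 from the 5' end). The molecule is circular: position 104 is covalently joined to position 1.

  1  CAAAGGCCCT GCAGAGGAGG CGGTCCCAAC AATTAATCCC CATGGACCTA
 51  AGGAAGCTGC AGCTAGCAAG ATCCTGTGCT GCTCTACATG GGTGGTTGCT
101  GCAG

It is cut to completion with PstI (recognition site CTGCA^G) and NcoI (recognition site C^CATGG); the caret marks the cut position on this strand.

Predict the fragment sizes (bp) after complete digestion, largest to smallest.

PstI sites (CTGCAG) start at positions 9, 57, 99.
PstI cuts after base 5 of each site (before the last base), so after positions 13, 61, 103.
The NcoI site (CCATGG) starts at position 40.
NcoI cuts after the first base of each site, so after position 40.
Combined cut positions: 13, 40, 61, 103.
Circular molecule, 4 cuts → 4 fragments:
  14–40 → 27 bp
  41–61 → 21 bp
  62–103 → 42 bp
  104–104 then 1–13 → 1 + 13 = 14 bp
Sorted largest to smallest: 42, 27, 21, 14 bp.

42, 27, 21, 14 bp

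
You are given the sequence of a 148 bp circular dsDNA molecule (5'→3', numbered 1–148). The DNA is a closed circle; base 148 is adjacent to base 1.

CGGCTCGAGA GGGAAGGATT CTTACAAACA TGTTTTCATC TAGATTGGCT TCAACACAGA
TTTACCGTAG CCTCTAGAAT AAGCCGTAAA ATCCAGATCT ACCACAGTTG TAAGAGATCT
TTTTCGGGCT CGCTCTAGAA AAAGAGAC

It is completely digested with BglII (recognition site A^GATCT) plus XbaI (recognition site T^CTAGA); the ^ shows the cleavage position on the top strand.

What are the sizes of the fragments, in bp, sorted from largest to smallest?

BglII sites (AGATCT) start at positions 95, 115.
BglII cuts after the first base of each site, so after positions 95, 115.
XbaI sites (TCTAGA) start at positions 39, 73, 134.
XbaI cuts after the first base of each site, so after positions 39, 73, 134.
Combined cut positions: 39, 73, 95, 115, 134.
Circular molecule, 5 cuts → 5 fragments:
  40–73 → 34 bp
  74–95 → 22 bp
  96–115 → 20 bp
  116–134 → 19 bp
  135–148 then 1–39 → 14 + 39 = 53 bp
Sorted largest to smallest: 53, 34, 22, 20, 19 bp.

53, 34, 22, 20, 19 bp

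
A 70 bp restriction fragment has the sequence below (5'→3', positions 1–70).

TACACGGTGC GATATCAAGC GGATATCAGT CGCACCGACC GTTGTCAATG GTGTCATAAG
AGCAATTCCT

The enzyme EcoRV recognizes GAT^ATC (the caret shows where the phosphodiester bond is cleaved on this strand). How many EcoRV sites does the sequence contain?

GATATC occurs starting at positions 11, 22.
EcoRV cuts at 2 sites.

2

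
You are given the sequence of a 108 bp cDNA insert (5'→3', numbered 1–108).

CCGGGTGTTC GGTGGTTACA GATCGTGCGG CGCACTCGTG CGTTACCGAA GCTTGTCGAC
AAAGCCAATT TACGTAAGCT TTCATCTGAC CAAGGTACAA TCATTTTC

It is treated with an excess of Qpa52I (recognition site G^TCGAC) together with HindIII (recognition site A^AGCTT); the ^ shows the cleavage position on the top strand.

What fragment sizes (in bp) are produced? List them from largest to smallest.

The Qpa52I site (GTCGAC) starts at position 55.
Qpa52I cuts after the first base of each site, so after position 55.
HindIII sites (AAGCTT) start at positions 49, 76.
HindIII cuts after the first base of each site, so after positions 49, 76.
Combined cut positions: 49, 55, 76.
Linear molecule, 3 cuts → 4 fragments:
  1–49 → 49 bp
  50–55 → 6 bp
  56–76 → 21 bp
  77–108 → 32 bp
Sorted largest to smallest: 49, 32, 21, 6 bp.

49, 32, 21, 6 bp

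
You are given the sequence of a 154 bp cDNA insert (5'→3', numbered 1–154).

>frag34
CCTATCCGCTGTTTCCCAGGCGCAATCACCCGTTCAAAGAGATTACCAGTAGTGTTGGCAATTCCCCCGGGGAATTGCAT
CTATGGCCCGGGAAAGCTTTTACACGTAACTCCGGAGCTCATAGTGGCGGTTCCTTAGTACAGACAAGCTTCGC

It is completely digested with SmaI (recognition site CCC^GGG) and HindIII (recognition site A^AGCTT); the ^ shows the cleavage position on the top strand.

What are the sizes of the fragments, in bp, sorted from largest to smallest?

SmaI sites (CCCGGG) start at positions 66, 87.
SmaI cuts after base 3 of each site, so after positions 68, 89.
HindIII sites (AAGCTT) start at positions 94, 146.
HindIII cuts after the first base of each site, so after positions 94, 146.
Combined cut positions: 68, 89, 94, 146.
Linear molecule, 4 cuts → 5 fragments:
  1–68 → 68 bp
  69–89 → 21 bp
  90–94 → 5 bp
  95–146 → 52 bp
  147–154 → 8 bp
Sorted largest to smallest: 68, 52, 21, 8, 5 bp.

68, 52, 21, 8, 5 bp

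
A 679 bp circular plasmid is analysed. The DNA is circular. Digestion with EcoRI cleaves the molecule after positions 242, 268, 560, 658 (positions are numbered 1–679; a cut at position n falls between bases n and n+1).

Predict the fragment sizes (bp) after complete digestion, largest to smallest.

292, 263, 98, 26 bp

Circular molecule, 4 cuts → 4 fragments:
  268 − 242 = 26 bp
  560 − 268 = 292 bp
  658 − 560 = 98 bp
  wrap: 679 − 658 + 242 = 263 bp
Sorted largest to smallest: 292, 263, 98, 26 bp.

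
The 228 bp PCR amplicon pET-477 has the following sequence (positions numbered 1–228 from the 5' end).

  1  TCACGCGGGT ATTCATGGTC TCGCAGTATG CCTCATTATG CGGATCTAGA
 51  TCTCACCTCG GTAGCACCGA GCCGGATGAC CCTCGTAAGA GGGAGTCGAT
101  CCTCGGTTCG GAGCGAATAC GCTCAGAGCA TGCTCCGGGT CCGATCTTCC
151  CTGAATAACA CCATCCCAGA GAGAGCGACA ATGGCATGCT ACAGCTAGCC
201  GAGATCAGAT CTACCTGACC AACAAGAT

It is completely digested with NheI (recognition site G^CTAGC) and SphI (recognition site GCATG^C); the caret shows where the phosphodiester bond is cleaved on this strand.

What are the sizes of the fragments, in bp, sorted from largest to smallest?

The NheI site (GCTAGC) starts at position 194.
NheI cuts after the first base of each site, so after position 194.
SphI sites (GCATGC) start at positions 128, 184.
SphI cuts after base 5 of each site (before the last base), so after positions 132, 188.
Combined cut positions: 132, 188, 194.
Linear molecule, 3 cuts → 4 fragments:
  1–132 → 132 bp
  133–188 → 56 bp
  189–194 → 6 bp
  195–228 → 34 bp
Sorted largest to smallest: 132, 56, 34, 6 bp.

132, 56, 34, 6 bp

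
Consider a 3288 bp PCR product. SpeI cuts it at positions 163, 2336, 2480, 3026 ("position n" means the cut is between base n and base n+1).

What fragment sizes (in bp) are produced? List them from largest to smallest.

2173, 546, 262, 163, 144 bp

Linear molecule, 4 cuts → 5 fragments:
  163 − 0 = 163 bp
  2336 − 163 = 2173 bp
  2480 − 2336 = 144 bp
  3026 − 2480 = 546 bp
  3288 − 3026 = 262 bp
Sorted largest to smallest: 2173, 546, 262, 163, 144 bp.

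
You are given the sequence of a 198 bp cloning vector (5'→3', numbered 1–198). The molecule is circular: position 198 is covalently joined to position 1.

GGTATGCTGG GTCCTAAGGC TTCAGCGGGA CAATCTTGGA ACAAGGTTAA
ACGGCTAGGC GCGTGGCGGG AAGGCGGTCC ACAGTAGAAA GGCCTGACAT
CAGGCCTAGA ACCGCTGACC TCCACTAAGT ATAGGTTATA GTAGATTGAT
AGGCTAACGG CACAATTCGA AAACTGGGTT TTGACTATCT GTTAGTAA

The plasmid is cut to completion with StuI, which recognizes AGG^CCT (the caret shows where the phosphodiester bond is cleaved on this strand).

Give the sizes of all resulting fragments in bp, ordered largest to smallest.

186, 12 bp

StuI sites (AGGCCT) start at positions 90, 102.
StuI cuts after base 3 of each site, so after positions 92, 104.
Circular molecule, 2 cuts → 2 fragments:
  93–104 → 12 bp
  105–198 then 1–92 → 94 + 92 = 186 bp
Sorted largest to smallest: 186, 12 bp.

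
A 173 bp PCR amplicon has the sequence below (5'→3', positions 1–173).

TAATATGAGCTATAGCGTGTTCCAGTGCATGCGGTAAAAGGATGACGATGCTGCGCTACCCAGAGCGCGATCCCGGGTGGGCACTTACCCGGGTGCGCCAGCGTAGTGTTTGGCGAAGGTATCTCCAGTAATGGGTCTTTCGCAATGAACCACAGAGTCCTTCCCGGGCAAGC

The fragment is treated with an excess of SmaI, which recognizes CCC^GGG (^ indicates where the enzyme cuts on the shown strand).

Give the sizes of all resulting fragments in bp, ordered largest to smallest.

SmaI sites (CCCGGG) start at positions 72, 88, 163.
SmaI cuts after base 3 of each site, so after positions 74, 90, 165.
Linear molecule, 3 cuts → 4 fragments:
  1–74 → 74 bp
  75–90 → 16 bp
  91–165 → 75 bp
  166–173 → 8 bp
Sorted largest to smallest: 75, 74, 16, 8 bp.

75, 74, 16, 8 bp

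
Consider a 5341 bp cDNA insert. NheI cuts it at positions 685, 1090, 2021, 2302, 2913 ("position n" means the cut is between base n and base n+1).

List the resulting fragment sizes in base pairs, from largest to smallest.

2428, 931, 685, 611, 405, 281 bp

Linear molecule, 5 cuts → 6 fragments:
  685 − 0 = 685 bp
  1090 − 685 = 405 bp
  2021 − 1090 = 931 bp
  2302 − 2021 = 281 bp
  2913 − 2302 = 611 bp
  5341 − 2913 = 2428 bp
Sorted largest to smallest: 2428, 931, 685, 611, 405, 281 bp.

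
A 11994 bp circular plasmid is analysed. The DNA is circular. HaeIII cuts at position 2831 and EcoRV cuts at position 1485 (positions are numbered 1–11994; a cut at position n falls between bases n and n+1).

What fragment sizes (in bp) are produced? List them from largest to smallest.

10648, 1346 bp

Combined cut positions (sorted): 1485, 2831.
Circular molecule, 2 cuts → 2 fragments:
  2831 − 1485 = 1346 bp
  wrap: 11994 − 2831 + 1485 = 10648 bp
Sorted largest to smallest: 10648, 1346 bp.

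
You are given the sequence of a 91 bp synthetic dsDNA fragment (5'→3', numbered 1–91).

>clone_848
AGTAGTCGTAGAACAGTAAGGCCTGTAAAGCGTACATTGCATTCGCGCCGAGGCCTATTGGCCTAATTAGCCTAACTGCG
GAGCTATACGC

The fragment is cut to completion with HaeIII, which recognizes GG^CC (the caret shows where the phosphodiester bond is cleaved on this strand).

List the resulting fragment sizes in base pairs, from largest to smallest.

HaeIII sites (GGCC) start at positions 20, 52, 60.
HaeIII cuts after base 2 of each site, so after positions 21, 53, 61.
Linear molecule, 3 cuts → 4 fragments:
  1–21 → 21 bp
  22–53 → 32 bp
  54–61 → 8 bp
  62–91 → 30 bp
Sorted largest to smallest: 32, 30, 21, 8 bp.

32, 30, 21, 8 bp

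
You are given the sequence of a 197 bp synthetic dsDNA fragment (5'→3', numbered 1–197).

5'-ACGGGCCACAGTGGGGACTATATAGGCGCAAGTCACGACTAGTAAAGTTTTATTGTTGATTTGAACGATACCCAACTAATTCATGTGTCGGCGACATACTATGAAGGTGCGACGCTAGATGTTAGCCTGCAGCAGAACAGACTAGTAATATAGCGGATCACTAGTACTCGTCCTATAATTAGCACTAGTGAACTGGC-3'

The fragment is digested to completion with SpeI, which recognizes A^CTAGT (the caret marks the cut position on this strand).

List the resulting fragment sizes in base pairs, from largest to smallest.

103, 38, 24, 19, 13 bp

SpeI sites (ACTAGT) start at positions 38, 141, 160, 184.
SpeI cuts after the first base of each site, so after positions 38, 141, 160, 184.
Linear molecule, 4 cuts → 5 fragments:
  1–38 → 38 bp
  39–141 → 103 bp
  142–160 → 19 bp
  161–184 → 24 bp
  185–197 → 13 bp
Sorted largest to smallest: 103, 38, 24, 19, 13 bp.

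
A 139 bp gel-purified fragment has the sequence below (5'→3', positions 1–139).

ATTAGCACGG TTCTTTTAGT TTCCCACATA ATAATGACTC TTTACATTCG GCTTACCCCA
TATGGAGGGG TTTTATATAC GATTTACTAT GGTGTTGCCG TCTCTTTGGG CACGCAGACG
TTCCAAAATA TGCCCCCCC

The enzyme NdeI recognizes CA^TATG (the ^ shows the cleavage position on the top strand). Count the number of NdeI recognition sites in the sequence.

CATATG occurs starting at position 59.
NdeI cuts at 1 site.

1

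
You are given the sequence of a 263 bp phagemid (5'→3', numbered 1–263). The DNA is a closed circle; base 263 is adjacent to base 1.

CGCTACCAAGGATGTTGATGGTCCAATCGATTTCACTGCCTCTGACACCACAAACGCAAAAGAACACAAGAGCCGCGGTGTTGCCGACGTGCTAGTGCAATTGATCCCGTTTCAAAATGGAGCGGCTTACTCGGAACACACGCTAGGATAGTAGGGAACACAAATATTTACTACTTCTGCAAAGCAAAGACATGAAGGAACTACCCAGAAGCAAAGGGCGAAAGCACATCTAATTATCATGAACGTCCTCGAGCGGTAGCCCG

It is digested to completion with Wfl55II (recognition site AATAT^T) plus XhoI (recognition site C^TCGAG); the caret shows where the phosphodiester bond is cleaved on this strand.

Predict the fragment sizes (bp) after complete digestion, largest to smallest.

The Wfl55II site (AATATT) starts at position 163.
Wfl55II cuts after base 5 of each site (before the last base), so after position 167.
The XhoI site (CTCGAG) starts at position 248.
XhoI cuts after the first base of each site, so after position 248.
Combined cut positions: 167, 248.
Circular molecule, 2 cuts → 2 fragments:
  168–248 → 81 bp
  249–263 then 1–167 → 15 + 167 = 182 bp
Sorted largest to smallest: 182, 81 bp.

182, 81 bp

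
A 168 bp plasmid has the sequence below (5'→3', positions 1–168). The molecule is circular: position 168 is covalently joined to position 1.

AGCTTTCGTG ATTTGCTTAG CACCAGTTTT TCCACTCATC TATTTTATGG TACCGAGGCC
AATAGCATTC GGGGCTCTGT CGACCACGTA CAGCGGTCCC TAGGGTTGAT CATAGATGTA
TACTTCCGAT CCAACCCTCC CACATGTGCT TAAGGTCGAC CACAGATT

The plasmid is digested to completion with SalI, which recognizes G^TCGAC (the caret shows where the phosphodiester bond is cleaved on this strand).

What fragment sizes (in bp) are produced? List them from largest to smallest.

SalI sites (GTCGAC) start at positions 79, 155.
SalI cuts after the first base of each site, so after positions 79, 155.
Circular molecule, 2 cuts → 2 fragments:
  80–155 → 76 bp
  156–168 then 1–79 → 13 + 79 = 92 bp
Sorted largest to smallest: 92, 76 bp.

92, 76 bp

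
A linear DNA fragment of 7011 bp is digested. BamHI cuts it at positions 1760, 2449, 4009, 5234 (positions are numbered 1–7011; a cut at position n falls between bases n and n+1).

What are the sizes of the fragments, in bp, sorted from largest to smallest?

Linear molecule, 4 cuts → 5 fragments:
  1760 − 0 = 1760 bp
  2449 − 1760 = 689 bp
  4009 − 2449 = 1560 bp
  5234 − 4009 = 1225 bp
  7011 − 5234 = 1777 bp
Sorted largest to smallest: 1777, 1760, 1560, 1225, 689 bp.

1777, 1760, 1560, 1225, 689 bp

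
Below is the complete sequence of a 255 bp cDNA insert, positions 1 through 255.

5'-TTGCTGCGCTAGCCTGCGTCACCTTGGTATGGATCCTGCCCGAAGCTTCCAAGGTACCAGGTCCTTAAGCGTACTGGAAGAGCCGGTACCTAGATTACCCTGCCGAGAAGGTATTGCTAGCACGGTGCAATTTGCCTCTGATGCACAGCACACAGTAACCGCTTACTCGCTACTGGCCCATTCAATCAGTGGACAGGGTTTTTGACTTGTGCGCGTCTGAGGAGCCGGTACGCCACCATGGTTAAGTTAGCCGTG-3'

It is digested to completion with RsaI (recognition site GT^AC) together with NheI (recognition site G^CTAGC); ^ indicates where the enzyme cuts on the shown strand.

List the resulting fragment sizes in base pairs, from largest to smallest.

113, 47, 29, 26, 17, 15, 8 bp

RsaI sites (GTAC) start at positions 54, 71, 86, 228.
RsaI cuts after base 2 of each site, so after positions 55, 72, 87, 229.
NheI sites (GCTAGC) start at positions 8, 116.
NheI cuts after the first base of each site, so after positions 8, 116.
Combined cut positions: 8, 55, 72, 87, 116, 229.
Linear molecule, 6 cuts → 7 fragments:
  1–8 → 8 bp
  9–55 → 47 bp
  56–72 → 17 bp
  73–87 → 15 bp
  88–116 → 29 bp
  117–229 → 113 bp
  230–255 → 26 bp
Sorted largest to smallest: 113, 47, 29, 26, 17, 15, 8 bp.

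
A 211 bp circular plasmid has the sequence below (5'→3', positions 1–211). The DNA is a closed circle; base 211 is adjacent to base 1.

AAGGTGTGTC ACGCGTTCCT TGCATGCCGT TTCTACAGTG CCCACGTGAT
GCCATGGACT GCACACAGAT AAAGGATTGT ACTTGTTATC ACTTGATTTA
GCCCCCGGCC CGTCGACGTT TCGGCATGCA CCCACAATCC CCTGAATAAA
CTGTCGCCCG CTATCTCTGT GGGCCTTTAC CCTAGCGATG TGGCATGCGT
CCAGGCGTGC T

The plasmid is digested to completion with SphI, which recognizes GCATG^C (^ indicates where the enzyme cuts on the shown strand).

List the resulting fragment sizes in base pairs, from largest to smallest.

SphI sites (GCATGC) start at positions 22, 124, 193.
SphI cuts after base 5 of each site (before the last base), so after positions 26, 128, 197.
Circular molecule, 3 cuts → 3 fragments:
  27–128 → 102 bp
  129–197 → 69 bp
  198–211 then 1–26 → 14 + 26 = 40 bp
Sorted largest to smallest: 102, 69, 40 bp.

102, 69, 40 bp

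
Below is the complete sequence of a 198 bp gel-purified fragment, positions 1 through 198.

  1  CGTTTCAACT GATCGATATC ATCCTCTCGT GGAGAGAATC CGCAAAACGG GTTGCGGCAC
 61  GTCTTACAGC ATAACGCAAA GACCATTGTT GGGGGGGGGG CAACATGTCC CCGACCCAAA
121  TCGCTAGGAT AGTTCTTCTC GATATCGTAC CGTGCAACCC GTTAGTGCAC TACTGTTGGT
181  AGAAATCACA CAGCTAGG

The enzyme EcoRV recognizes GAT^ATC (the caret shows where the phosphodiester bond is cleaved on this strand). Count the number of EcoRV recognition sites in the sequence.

2

GATATC occurs starting at positions 15, 141.
EcoRV cuts at 2 sites.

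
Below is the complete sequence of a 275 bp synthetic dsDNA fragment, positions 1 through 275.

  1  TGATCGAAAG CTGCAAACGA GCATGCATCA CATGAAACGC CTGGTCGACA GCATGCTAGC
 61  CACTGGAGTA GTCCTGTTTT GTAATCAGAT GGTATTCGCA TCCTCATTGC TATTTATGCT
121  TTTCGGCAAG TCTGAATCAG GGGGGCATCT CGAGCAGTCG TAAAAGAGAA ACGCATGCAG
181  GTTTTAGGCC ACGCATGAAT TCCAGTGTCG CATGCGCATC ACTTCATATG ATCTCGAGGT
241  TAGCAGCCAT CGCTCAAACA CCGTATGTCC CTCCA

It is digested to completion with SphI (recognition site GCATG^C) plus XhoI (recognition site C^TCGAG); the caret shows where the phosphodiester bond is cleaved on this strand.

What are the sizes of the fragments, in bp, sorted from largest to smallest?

94, 42, 37, 30, 28, 25, 19 bp

SphI sites (GCATGC) start at positions 21, 51, 173, 210.
SphI cuts after base 5 of each site (before the last base), so after positions 25, 55, 177, 214.
XhoI sites (CTCGAG) start at positions 149, 233.
XhoI cuts after the first base of each site, so after positions 149, 233.
Combined cut positions: 25, 55, 149, 177, 214, 233.
Linear molecule, 6 cuts → 7 fragments:
  1–25 → 25 bp
  26–55 → 30 bp
  56–149 → 94 bp
  150–177 → 28 bp
  178–214 → 37 bp
  215–233 → 19 bp
  234–275 → 42 bp
Sorted largest to smallest: 94, 42, 37, 30, 28, 25, 19 bp.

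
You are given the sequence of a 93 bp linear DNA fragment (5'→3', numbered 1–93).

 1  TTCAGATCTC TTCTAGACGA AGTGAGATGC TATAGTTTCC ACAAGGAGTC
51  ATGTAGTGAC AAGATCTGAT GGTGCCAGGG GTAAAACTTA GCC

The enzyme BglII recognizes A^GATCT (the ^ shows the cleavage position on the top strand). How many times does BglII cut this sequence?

2

AGATCT occurs starting at positions 4, 62.
BglII cuts at 2 sites.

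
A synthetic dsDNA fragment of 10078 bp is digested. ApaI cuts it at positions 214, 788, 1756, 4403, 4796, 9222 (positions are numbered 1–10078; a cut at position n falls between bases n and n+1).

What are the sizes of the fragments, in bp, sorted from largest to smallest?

Linear molecule, 6 cuts → 7 fragments:
  214 − 0 = 214 bp
  788 − 214 = 574 bp
  1756 − 788 = 968 bp
  4403 − 1756 = 2647 bp
  4796 − 4403 = 393 bp
  9222 − 4796 = 4426 bp
  10078 − 9222 = 856 bp
Sorted largest to smallest: 4426, 2647, 968, 856, 574, 393, 214 bp.

4426, 2647, 968, 856, 574, 393, 214 bp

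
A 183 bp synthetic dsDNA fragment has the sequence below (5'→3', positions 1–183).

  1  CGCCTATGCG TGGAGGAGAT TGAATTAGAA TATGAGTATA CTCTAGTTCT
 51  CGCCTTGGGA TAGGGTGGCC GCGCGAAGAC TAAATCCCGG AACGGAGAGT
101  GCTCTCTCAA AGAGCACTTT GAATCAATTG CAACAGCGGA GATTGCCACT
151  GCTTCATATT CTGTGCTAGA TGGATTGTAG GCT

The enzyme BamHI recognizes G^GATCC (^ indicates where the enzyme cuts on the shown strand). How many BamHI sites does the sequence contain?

No occurrence of GGATCC is present in the sequence.
BamHI does not cut: 0 sites.

0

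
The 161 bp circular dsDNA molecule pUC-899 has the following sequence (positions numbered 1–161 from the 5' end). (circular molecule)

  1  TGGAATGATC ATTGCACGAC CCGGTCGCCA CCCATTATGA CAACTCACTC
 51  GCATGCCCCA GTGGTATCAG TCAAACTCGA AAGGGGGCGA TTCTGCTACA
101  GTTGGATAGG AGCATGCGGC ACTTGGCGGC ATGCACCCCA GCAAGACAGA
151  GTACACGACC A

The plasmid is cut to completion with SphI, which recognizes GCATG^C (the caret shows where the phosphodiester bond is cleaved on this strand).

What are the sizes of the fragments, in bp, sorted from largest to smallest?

83, 61, 17 bp

SphI sites (GCATGC) start at positions 51, 112, 129.
SphI cuts after base 5 of each site (before the last base), so after positions 55, 116, 133.
Circular molecule, 3 cuts → 3 fragments:
  56–116 → 61 bp
  117–133 → 17 bp
  134–161 then 1–55 → 28 + 55 = 83 bp
Sorted largest to smallest: 83, 61, 17 bp.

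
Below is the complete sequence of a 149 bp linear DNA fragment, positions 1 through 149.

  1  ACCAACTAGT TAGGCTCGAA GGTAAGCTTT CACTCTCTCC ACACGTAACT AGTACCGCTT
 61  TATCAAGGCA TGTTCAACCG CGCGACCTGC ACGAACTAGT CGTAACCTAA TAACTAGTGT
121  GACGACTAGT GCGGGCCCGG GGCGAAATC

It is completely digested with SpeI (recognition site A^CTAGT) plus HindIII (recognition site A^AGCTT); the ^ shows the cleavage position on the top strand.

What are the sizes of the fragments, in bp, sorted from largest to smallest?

SpeI sites (ACTAGT) start at positions 5, 48, 95, 113, 125.
SpeI cuts after the first base of each site, so after positions 5, 48, 95, 113, 125.
The HindIII site (AAGCTT) starts at position 24.
HindIII cuts after the first base of each site, so after position 24.
Combined cut positions: 5, 24, 48, 95, 113, 125.
Linear molecule, 6 cuts → 7 fragments:
  1–5 → 5 bp
  6–24 → 19 bp
  25–48 → 24 bp
  49–95 → 47 bp
  96–113 → 18 bp
  114–125 → 12 bp
  126–149 → 24 bp
Sorted largest to smallest: 47, 24, 24, 19, 18, 12, 5 bp.

47, 24, 24, 19, 18, 12, 5 bp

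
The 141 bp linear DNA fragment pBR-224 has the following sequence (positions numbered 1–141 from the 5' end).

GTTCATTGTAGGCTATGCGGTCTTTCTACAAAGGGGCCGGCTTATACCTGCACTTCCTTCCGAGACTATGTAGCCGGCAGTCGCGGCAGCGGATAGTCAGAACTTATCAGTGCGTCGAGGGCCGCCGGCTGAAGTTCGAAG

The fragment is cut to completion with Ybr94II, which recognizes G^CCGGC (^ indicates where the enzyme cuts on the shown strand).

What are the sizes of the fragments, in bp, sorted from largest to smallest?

51, 37, 36, 17 bp

Ybr94II sites (GCCGGC) start at positions 36, 73, 124.
Ybr94II cuts after the first base of each site, so after positions 36, 73, 124.
Linear molecule, 3 cuts → 4 fragments:
  1–36 → 36 bp
  37–73 → 37 bp
  74–124 → 51 bp
  125–141 → 17 bp
Sorted largest to smallest: 51, 37, 36, 17 bp.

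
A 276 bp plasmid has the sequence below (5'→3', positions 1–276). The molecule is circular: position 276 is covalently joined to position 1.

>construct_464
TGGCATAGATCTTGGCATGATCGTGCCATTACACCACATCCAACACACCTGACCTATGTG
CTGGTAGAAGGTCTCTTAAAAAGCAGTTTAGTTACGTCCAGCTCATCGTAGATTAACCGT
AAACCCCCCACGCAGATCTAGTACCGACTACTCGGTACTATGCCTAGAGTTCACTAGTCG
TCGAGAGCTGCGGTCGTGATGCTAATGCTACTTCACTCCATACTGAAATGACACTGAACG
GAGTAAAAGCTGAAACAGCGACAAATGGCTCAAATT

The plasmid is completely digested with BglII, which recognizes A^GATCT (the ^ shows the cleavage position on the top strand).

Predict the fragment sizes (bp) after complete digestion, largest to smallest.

149, 127 bp

BglII sites (AGATCT) start at positions 7, 134.
BglII cuts after the first base of each site, so after positions 7, 134.
Circular molecule, 2 cuts → 2 fragments:
  8–134 → 127 bp
  135–276 then 1–7 → 142 + 7 = 149 bp
Sorted largest to smallest: 149, 127 bp.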